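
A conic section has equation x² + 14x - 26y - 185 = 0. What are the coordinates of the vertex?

Only x is squared. Complete the square in x: (x + 7)² = 26(y + 9).
Vertex (-7, -9); 4p = 26 so p = 13/2. Opens up.

(-7, -9)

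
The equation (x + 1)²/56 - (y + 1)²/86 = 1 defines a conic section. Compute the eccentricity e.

e = √497/14

Center (-1, -1). The positive term is the x-term, so the transverse axis is horizontal; a² = 56, b² = 86.
c² = a² + b² = 142, so c = √142.
e = c/a = √142/2√14 = √497/14.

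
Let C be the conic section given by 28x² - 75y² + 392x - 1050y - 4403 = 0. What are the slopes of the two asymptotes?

2√21/15 and -2√21/15

Group: 28(x² + 14x) -75(y² + 14y) = 4403
28(x + 7)² -75(y + 7)² = 4403 + 1372 - 3675 = 2100
Divide through by 2100 to get (x + 7)²/75 - (y + 7)²/28 = 1.
Hyperbola, center (-7, -7), transverse axis horizontal; a² = 75, b² = 28.
For a horizontal hyperbola the asymptotes have slope ±b/a.
Here that is ±2√7/5√3 = ±2√21/15.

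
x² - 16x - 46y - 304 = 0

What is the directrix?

y = -39/2

Only x is squared. Complete the square in x: (x - 8)² = 46(y + 8).
Vertex (8, -8); 4p = 46 so p = 23/2. Opens up.
Directrix is the horizontal line y = k − p = -8 − (23/2) = -39/2.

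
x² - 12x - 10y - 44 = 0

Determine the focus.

Only x is squared. Complete the square in x: (x - 6)² = 10(y + 8).
Vertex (6, -8); 4p = 10 so p = 5/2. Opens up.
Focus is p units from the vertex along the axis: (h, k + p).

(6, -11/2)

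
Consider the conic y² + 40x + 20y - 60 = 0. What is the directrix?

Only y is squared. Complete the square in y: (y + 10)² = -40(x - 4).
Vertex (4, -10); 4p = -40 so p = -10. Opens left.
Directrix is the vertical line x = h − p = 4 − (-10) = 14.

x = 14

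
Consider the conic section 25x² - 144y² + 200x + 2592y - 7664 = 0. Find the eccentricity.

25(x² + 8x) -144(y² - 18y) = 7664
Completing the square gives 25(x + 4)² -144(y - 9)² = 7664 + 400 - 11664 = -3600.
Dividing both sides by -3600: (y - 9)²/25 - (x + 4)²/144 = 1
Hyperbola, center (-4, 9), transverse axis vertical; a² = 25, b² = 144.
c² = a² + b² = 169, so c = 13.
e = c/a = 13/5.

e = 13/5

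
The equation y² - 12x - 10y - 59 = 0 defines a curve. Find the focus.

Only y is squared. Complete the square in y: (y - 5)² = 12(x + 7).
Vertex (-7, 5); 4p = 12 so p = 3. Opens right.
Focus is p units from the vertex along the axis: (h + p, k).

(-4, 5)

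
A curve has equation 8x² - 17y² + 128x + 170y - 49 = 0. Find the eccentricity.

e = 5√17/17

Group the x- and y-terms: 8(x² + 16x) -17(y² - 10y) = 49
Completing the square gives 8(x + 8)² -17(y - 5)² = 49 + 512 - 425 = 136.
Divide by 136: (x + 8)²/17 - (y - 5)²/8 = 1
Hyperbola, center (-8, 5), transverse axis horizontal; a² = 17, b² = 8.
c² = a² + b² = 25, so c = 5.
e = c/a = 5/√17 = 5√17/17.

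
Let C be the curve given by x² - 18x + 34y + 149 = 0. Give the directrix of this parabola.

Only x is squared. Complete the square in x: (x - 9)² = -34(y + 2).
Vertex (9, -2); 4p = -34 so p = -17/2. Opens down.
Directrix is the horizontal line y = k − p = -2 − (-17/2) = 13/2.

y = 13/2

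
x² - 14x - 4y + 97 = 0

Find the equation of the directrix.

y = 11

Only x is squared. Complete the square in x: (x - 7)² = 4(y - 12).
Vertex (7, 12); 4p = 4 so p = 1. Opens up.
Directrix is the horizontal line y = k − p = 12 − (1) = 11.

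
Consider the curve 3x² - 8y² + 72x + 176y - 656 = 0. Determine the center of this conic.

3(x² + 24x) -8(y² - 22y) = 656
Completing the square gives 3(x + 12)² -8(y - 11)² = 656 + 432 - 968 = 120.
Dividing both sides by 120: (x + 12)²/40 - (y - 11)²/15 = 1
Hyperbola with center (-12, 11).

(-12, 11)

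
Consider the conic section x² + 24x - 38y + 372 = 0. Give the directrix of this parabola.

y = -7/2

Only x is squared. Complete the square in x: (x + 12)² = 38(y - 6).
Vertex (-12, 6); 4p = 38 so p = 19/2. Opens up.
Directrix is the horizontal line y = k − p = 6 − (19/2) = -7/2.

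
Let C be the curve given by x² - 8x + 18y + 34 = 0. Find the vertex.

(4, -1)

Only x is squared. Complete the square in x: (x - 4)² = -18(y + 1).
Vertex (4, -1); 4p = -18 so p = -9/2. Opens down.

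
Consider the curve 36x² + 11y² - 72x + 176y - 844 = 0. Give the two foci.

Collect terms: 36(x² - 2x) + 11(y² + 16y) = 844
Completing the square gives 36(x - 1)² + 11(y + 8)² = 844 + 36 + 704 = 1584.
Dividing both sides by 1584: (x - 1)²/44 + (y + 8)²/144 = 1
Ellipse, center (1, -8), major axis vertical; a² = 144, b² = 44.
c² = a² - b² = 144 - 44 = 100, so c = 10.
Foci lie on the vertical axis through the center: (h, k ± c).

(1, -18) and (1, 2)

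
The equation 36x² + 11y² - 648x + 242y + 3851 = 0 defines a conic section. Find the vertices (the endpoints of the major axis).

(9, -17) and (9, -5)

Group the x- and y-terms: 36(x² - 18x) + 11(y² + 22y) = -3851
36(x - 9)² + 11(y + 11)² = -3851 + 2916 + 1331 = 396
Dividing both sides by 396: (x - 9)²/11 + (y + 11)²/36 = 1
Ellipse, center (9, -11), major axis vertical; a² = 36, b² = 11.
a = 6. Vertices at (h, k ± a).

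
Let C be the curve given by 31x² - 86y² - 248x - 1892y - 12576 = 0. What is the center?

(4, -11)

Group: 31(x² - 8x) -86(y² + 22y) = 12576
Complete the square in x and y: 31(x - 4)² -86(y + 11)² = 12576 + 496 - 10406 = 2666
Divide through by 2666 to get (x - 4)²/86 - (y + 11)²/31 = 1.
Hyperbola with center (4, -11).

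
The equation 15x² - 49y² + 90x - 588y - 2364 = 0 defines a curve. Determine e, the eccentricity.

e = 8/7

15(x² + 6x) -49(y² + 12y) = 2364
Completing the square gives 15(x + 3)² -49(y + 6)² = 2364 + 135 - 1764 = 735.
Dividing both sides by 735: (x + 3)²/49 - (y + 6)²/15 = 1
Hyperbola, center (-3, -6), transverse axis horizontal; a² = 49, b² = 15.
c² = a² + b² = 64, so c = 8.
e = c/a = 8/7.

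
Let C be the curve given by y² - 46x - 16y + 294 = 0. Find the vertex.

Only y is squared. Complete the square in y: (y - 8)² = 46(x - 5).
Vertex (5, 8); 4p = 46 so p = 23/2. Opens right.

(5, 8)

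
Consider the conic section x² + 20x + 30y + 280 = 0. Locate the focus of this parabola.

(-10, -27/2)

Only x is squared. Complete the square in x: (x + 10)² = -30(y + 6).
Vertex (-10, -6); 4p = -30 so p = -15/2. Opens down.
Focus is p units from the vertex along the axis: (h, k + p).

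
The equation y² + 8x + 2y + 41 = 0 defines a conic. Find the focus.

Only y is squared. Complete the square in y: (y + 1)² = -8(x + 5).
Vertex (-5, -1); 4p = -8 so p = -2. Opens left.
Focus is p units from the vertex along the axis: (h + p, k).

(-7, -1)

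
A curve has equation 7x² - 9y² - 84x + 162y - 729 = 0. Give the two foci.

Group: 7(x² - 12x) -9(y² - 18y) = 729
7(x - 6)² -9(y - 9)² = 729 + 252 - 729 = 252
Divide by 252: (x - 6)²/36 - (y - 9)²/28 = 1
Hyperbola, center (6, 9), transverse axis horizontal; a² = 36, b² = 28.
c² = a² + b² = 36 + 28 = 64, so c = 8.
Foci lie on the horizontal axis through the center: (h ± c, k).

(-2, 9) and (14, 9)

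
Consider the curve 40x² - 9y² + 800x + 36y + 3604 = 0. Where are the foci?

Group the x- and y-terms: 40(x² + 20x) -9(y² - 4y) = -3604
Complete the square: 40(x + 10)² -9(y - 2)² = -3604 + 4000 - 36 = 360
Divide through by 360 to get (x + 10)²/9 - (y - 2)²/40 = 1.
Hyperbola, center (-10, 2), transverse axis horizontal; a² = 9, b² = 40.
c² = a² + b² = 9 + 40 = 49, so c = 7.
Foci lie on the horizontal axis through the center: (h ± c, k).

(-17, 2) and (-3, 2)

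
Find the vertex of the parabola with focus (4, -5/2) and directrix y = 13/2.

The vertex is the midpoint between the focus and the directrix along the axis of symmetry.
Axis is vertical (directrix is horizontal). Vertex y-coordinate = (-5/2 + 13/2)/2 = 2; x-coordinate = 4.

(4, 2)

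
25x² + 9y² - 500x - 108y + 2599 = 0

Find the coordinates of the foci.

Group: 25(x² - 20x) + 9(y² - 12y) = -2599
Completing the square gives 25(x - 10)² + 9(y - 6)² = -2599 + 2500 + 324 = 225.
Divide through by 225 to get (x - 10)²/9 + (y - 6)²/25 = 1.
Ellipse, center (10, 6), major axis vertical; a² = 25, b² = 9.
c² = a² - b² = 25 - 9 = 16, so c = 4.
Foci lie on the vertical axis through the center: (h, k ± c).

(10, 2) and (10, 10)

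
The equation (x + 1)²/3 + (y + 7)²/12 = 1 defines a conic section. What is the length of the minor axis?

Center (-1, -7). The larger denominator 12 sits under the y-term, so the major axis is vertical; a² = 12, b² = 3.
b² = 3 so b = √3; the minor axis has length 2b = 2√3.

2√3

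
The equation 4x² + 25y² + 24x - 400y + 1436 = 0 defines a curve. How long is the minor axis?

Group: 4(x² + 6x) + 25(y² - 16y) = -1436
Completing the square gives 4(x + 3)² + 25(y - 8)² = -1436 + 36 + 1600 = 200.
Divide through by 200 to get (x + 3)²/50 + (y - 8)²/8 = 1.
Ellipse, center (-3, 8), major axis horizontal; a² = 50, b² = 8.
b² = 8 so b = 2√2; the minor axis has length 2b = 4√2.

4√2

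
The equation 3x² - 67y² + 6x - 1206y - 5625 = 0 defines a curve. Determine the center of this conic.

Collect terms: 3(x² + 2x) -67(y² + 18y) = 5625
Completing the square gives 3(x + 1)² -67(y + 9)² = 5625 + 3 - 5427 = 201.
Divide through by 201 to get (x + 1)²/67 - (y + 9)²/3 = 1.
Hyperbola with center (-1, -9).

(-1, -9)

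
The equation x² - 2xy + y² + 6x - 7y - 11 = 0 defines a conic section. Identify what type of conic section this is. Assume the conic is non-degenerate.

parabola

A = 1, B = -2, C = 1.
Discriminant B² − 4AC = (-2)² − 4·1·1 = 0.
B² − 4AC = 0 ⇒ parabola.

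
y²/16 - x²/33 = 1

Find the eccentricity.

e = 7/4

Center (0, 0). The positive term is the y-term, so the transverse axis is vertical; a² = 16, b² = 33.
c² = a² + b² = 49, so c = 7.
e = c/a = 7/4.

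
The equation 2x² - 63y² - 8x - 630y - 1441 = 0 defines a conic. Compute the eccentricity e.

e = √130/2

Rearranging, 2(x² - 4x) -63(y² + 10y) = 1441.
2(x - 2)² -63(y + 5)² = 1441 + 8 - 1575 = -126
Divide through by -126 to get (y + 5)²/2 - (x - 2)²/63 = 1.
Hyperbola, center (2, -5), transverse axis vertical; a² = 2, b² = 63.
c² = a² + b² = 65, so c = √65.
e = c/a = √65/√2 = √130/2.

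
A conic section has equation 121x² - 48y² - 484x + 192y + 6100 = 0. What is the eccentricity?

Rearranging, 121(x² - 4x) -48(y² - 4y) = -6100.
Complete the square in x and y: 121(x - 2)² -48(y - 2)² = -6100 + 484 - 192 = -5808
Divide through by -5808 to get (y - 2)²/121 - (x - 2)²/48 = 1.
Hyperbola, center (2, 2), transverse axis vertical; a² = 121, b² = 48.
c² = a² + b² = 169, so c = 13.
e = c/a = 13/11.

e = 13/11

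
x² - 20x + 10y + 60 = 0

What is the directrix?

Only x is squared. Complete the square in x: (x - 10)² = -10(y - 4).
Vertex (10, 4); 4p = -10 so p = -5/2. Opens down.
Directrix is the horizontal line y = k − p = 4 − (-5/2) = 13/2.

y = 13/2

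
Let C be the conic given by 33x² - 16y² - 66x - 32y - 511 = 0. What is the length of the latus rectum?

33/2

Collect terms: 33(x² - 2x) -16(y² + 2y) = 511
Complete the square in x and y: 33(x - 1)² -16(y + 1)² = 511 + 33 - 16 = 528
Divide by 528: (x - 1)²/16 - (y + 1)²/33 = 1
Hyperbola, center (1, -1), transverse axis horizontal; a² = 16, b² = 33.
Latus rectum length = 2b²/a = 2·33/4 = 33/2.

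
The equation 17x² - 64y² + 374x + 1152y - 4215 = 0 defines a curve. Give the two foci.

Rearranging, 17(x² + 22x) -64(y² - 18y) = 4215.
Completing the square gives 17(x + 11)² -64(y - 9)² = 4215 + 2057 - 5184 = 1088.
Divide by 1088: (x + 11)²/64 - (y - 9)²/17 = 1
Hyperbola, center (-11, 9), transverse axis horizontal; a² = 64, b² = 17.
c² = a² + b² = 64 + 17 = 81, so c = 9.
Foci lie on the horizontal axis through the center: (h ± c, k).

(-20, 9) and (-2, 9)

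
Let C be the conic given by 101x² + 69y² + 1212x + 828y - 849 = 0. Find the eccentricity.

e = 4√202/101

Rearranging, 101(x² + 12x) + 69(y² + 12y) = 849.
Complete the square in x and y: 101(x + 6)² + 69(y + 6)² = 849 + 3636 + 2484 = 6969
Divide by 6969: (x + 6)²/69 + (y + 6)²/101 = 1
Ellipse, center (-6, -6), major axis vertical; a² = 101, b² = 69.
c² = a² - b² = 32, so c = 4√2.
e = c/a = 4√2/√101 = 4√202/101.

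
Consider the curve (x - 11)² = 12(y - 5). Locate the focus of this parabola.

(11, 8)

Vertex (11, 5); 4p = 12 so p = 3. Opens up.
Focus is p units from the vertex along the axis: (h, k + p).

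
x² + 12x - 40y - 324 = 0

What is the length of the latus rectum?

40

Only x is squared. Complete the square in x: (x + 6)² = 40(y + 9).
Vertex (-6, -9); 4p = 40 so p = 10. Opens up.
Latus rectum length = |4p| = 40.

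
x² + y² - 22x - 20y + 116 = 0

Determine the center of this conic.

Group the x- and y-terms: (x² - 22x) + (y² - 20y) = -116
Complete the square: (x - 11)² + (y - 10)² = -116 + 121 + 100 = 105
So (x - 11)² + (y - 10)² = 105.
Circle centered at (11, 10) with r² = 105.

(11, 10)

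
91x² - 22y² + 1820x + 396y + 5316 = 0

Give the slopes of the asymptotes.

√2002/22 and -√2002/22

Rearranging, 91(x² + 20x) -22(y² - 18y) = -5316.
Complete the square in x and y: 91(x + 10)² -22(y - 9)² = -5316 + 9100 - 1782 = 2002
Divide by 2002: (x + 10)²/22 - (y - 9)²/91 = 1
Hyperbola, center (-10, 9), transverse axis horizontal; a² = 22, b² = 91.
For a horizontal hyperbola the asymptotes have slope ±b/a.
Here that is ±√91/√22 = ±√2002/22.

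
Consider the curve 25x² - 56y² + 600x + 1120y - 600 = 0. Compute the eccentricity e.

Group: 25(x² + 24x) -56(y² - 20y) = 600
Complete the square: 25(x + 12)² -56(y - 10)² = 600 + 3600 - 5600 = -1400
Dividing both sides by -1400: (y - 10)²/25 - (x + 12)²/56 = 1
Hyperbola, center (-12, 10), transverse axis vertical; a² = 25, b² = 56.
c² = a² + b² = 81, so c = 9.
e = c/a = 9/5.

e = 9/5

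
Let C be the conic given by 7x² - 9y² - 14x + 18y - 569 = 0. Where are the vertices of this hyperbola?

7(x² - 2x) -9(y² - 2y) = 569
Completing the square gives 7(x - 1)² -9(y - 1)² = 569 + 7 - 9 = 567.
Divide through by 567 to get (x - 1)²/81 - (y - 1)²/63 = 1.
Hyperbola, center (1, 1), transverse axis horizontal; a² = 81, b² = 63.
a = 9. Vertices at (h ± a, k).

(-8, 1) and (10, 1)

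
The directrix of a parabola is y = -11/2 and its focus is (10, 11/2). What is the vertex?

(10, 0)

The vertex is the midpoint between the focus and the directrix along the axis of symmetry.
Axis is vertical (directrix is horizontal). Vertex y-coordinate = (11/2 + (-11/2))/2 = 0; x-coordinate = 10.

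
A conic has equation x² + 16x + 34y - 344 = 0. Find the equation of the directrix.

y = 41/2

Only x is squared. Complete the square in x: (x + 8)² = -34(y - 12).
Vertex (-8, 12); 4p = -34 so p = -17/2. Opens down.
Directrix is the horizontal line y = k − p = 12 − (-17/2) = 41/2.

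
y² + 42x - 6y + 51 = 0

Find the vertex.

Only y is squared. Complete the square in y: (y - 3)² = -42(x + 1).
Vertex (-1, 3); 4p = -42 so p = -21/2. Opens left.

(-1, 3)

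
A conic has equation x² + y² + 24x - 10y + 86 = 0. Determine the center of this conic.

(x² + 24x) + (y² - 10y) = -86
Complete the square: (x + 12)² + (y - 5)² = -86 + 144 + 25 = 83
So (x + 12)² + (y - 5)² = 83.
Circle centered at (-12, 5) with r² = 83.

(-12, 5)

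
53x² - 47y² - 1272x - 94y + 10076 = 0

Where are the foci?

53(x² - 24x) -47(y² + 2y) = -10076
53(x - 12)² -47(y + 1)² = -10076 + 7632 - 47 = -2491
Divide through by -2491 to get (y + 1)²/53 - (x - 12)²/47 = 1.
Hyperbola, center (12, -1), transverse axis vertical; a² = 53, b² = 47.
c² = a² + b² = 53 + 47 = 100, so c = 10.
Foci lie on the vertical axis through the center: (h, k ± c).

(12, -11) and (12, 9)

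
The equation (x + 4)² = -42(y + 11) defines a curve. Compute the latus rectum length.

Vertex (-4, -11); 4p = -42 so p = -21/2. Opens down.
Latus rectum length = |4p| = 42.

42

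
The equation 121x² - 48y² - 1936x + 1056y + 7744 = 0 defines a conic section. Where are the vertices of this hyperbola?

(8, 0) and (8, 22)

Collect terms: 121(x² - 16x) -48(y² - 22y) = -7744
121(x - 8)² -48(y - 11)² = -7744 + 7744 - 5808 = -5808
Divide through by -5808 to get (y - 11)²/121 - (x - 8)²/48 = 1.
Hyperbola, center (8, 11), transverse axis vertical; a² = 121, b² = 48.
a = 11. Vertices at (h, k ± a).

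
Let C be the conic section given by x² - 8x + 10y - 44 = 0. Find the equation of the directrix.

y = 17/2

Only x is squared. Complete the square in x: (x - 4)² = -10(y - 6).
Vertex (4, 6); 4p = -10 so p = -5/2. Opens down.
Directrix is the horizontal line y = k − p = 6 − (-5/2) = 17/2.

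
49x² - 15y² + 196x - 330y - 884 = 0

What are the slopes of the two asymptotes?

7√15/15 and -7√15/15

49(x² + 4x) -15(y² + 22y) = 884
49(x + 2)² -15(y + 11)² = 884 + 196 - 1815 = -735
Divide by -735: (y + 11)²/49 - (x + 2)²/15 = 1
Hyperbola, center (-2, -11), transverse axis vertical; a² = 49, b² = 15.
For a vertical hyperbola the asymptotes have slope ±a/b.
Here that is ±7/√15 = ±7√15/15.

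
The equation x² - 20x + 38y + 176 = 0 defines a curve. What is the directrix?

y = 15/2

Only x is squared. Complete the square in x: (x - 10)² = -38(y + 2).
Vertex (10, -2); 4p = -38 so p = -19/2. Opens down.
Directrix is the horizontal line y = k − p = -2 − (-19/2) = 15/2.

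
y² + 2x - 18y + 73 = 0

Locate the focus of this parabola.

Only y is squared. Complete the square in y: (y - 9)² = -2(x - 4).
Vertex (4, 9); 4p = -2 so p = -1/2. Opens left.
Focus is p units from the vertex along the axis: (h + p, k).

(7/2, 9)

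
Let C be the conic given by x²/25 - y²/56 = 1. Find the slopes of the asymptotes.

2√14/5 and -2√14/5

Center (0, 0). The positive term is the x-term, so the transverse axis is horizontal; a² = 25, b² = 56.
For a horizontal hyperbola the asymptotes have slope ±b/a.
Here that is ±2√14/5.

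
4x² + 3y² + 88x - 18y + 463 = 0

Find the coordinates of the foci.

Collect terms: 4(x² + 22x) + 3(y² - 6y) = -463
Complete the square in x and y: 4(x + 11)² + 3(y - 3)² = -463 + 484 + 27 = 48
Dividing both sides by 48: (x + 11)²/12 + (y - 3)²/16 = 1
Ellipse, center (-11, 3), major axis vertical; a² = 16, b² = 12.
c² = a² - b² = 16 - 12 = 4, so c = 2.
Foci lie on the vertical axis through the center: (h, k ± c).

(-11, 1) and (-11, 5)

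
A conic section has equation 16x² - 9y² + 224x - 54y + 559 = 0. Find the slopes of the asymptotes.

4/3 and -4/3

Rearranging, 16(x² + 14x) -9(y² + 6y) = -559.
Complete the square in x and y: 16(x + 7)² -9(y + 3)² = -559 + 784 - 81 = 144
Divide by 144: (x + 7)²/9 - (y + 3)²/16 = 1
Hyperbola, center (-7, -3), transverse axis horizontal; a² = 9, b² = 16.
For a horizontal hyperbola the asymptotes have slope ±b/a.
Here that is ±4/3.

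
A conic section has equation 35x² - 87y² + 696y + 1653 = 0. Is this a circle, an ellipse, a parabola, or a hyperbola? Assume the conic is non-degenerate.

No xy term. Coefficients of x² and y² are A = 35, C = -87.
A and C have opposite signs ⇒ hyperbola.

hyperbola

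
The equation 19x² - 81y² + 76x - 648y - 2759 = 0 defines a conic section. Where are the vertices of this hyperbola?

(-11, -4) and (7, -4)

19(x² + 4x) -81(y² + 8y) = 2759
Complete the square in x and y: 19(x + 2)² -81(y + 4)² = 2759 + 76 - 1296 = 1539
Divide through by 1539 to get (x + 2)²/81 - (y + 4)²/19 = 1.
Hyperbola, center (-2, -4), transverse axis horizontal; a² = 81, b² = 19.
a = 9. Vertices at (h ± a, k).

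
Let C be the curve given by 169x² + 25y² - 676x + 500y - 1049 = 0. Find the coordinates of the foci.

(2, -22) and (2, 2)

169(x² - 4x) + 25(y² + 20y) = 1049
169(x - 2)² + 25(y + 10)² = 1049 + 676 + 2500 = 4225
Dividing both sides by 4225: (x - 2)²/25 + (y + 10)²/169 = 1
Ellipse, center (2, -10), major axis vertical; a² = 169, b² = 25.
c² = a² - b² = 169 - 25 = 144, so c = 12.
Foci lie on the vertical axis through the center: (h, k ± c).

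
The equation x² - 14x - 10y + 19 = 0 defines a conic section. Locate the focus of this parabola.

(7, -1/2)

Only x is squared. Complete the square in x: (x - 7)² = 10(y + 3).
Vertex (7, -3); 4p = 10 so p = 5/2. Opens up.
Focus is p units from the vertex along the axis: (h, k + p).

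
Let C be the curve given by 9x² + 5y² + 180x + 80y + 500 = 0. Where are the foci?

Collect terms: 9(x² + 20x) + 5(y² + 16y) = -500
Complete the square in x and y: 9(x + 10)² + 5(y + 8)² = -500 + 900 + 320 = 720
Dividing both sides by 720: (x + 10)²/80 + (y + 8)²/144 = 1
Ellipse, center (-10, -8), major axis vertical; a² = 144, b² = 80.
c² = a² - b² = 144 - 80 = 64, so c = 8.
Foci lie on the vertical axis through the center: (h, k ± c).

(-10, -16) and (-10, 0)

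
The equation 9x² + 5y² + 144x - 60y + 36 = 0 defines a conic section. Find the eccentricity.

Rearranging, 9(x² + 16x) + 5(y² - 12y) = -36.
Complete the square in x and y: 9(x + 8)² + 5(y - 6)² = -36 + 576 + 180 = 720
Divide by 720: (x + 8)²/80 + (y - 6)²/144 = 1
Ellipse, center (-8, 6), major axis vertical; a² = 144, b² = 80.
c² = a² - b² = 64, so c = 8.
e = c/a = 8/12 = 2/3.

e = 2/3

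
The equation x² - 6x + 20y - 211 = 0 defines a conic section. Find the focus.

Only x is squared. Complete the square in x: (x - 3)² = -20(y - 11).
Vertex (3, 11); 4p = -20 so p = -5. Opens down.
Focus is p units from the vertex along the axis: (h, k + p).

(3, 6)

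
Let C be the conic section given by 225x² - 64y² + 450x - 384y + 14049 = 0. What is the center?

(-1, -3)

Rearranging, 225(x² + 2x) -64(y² + 6y) = -14049.
Completing the square gives 225(x + 1)² -64(y + 3)² = -14049 + 225 - 576 = -14400.
Dividing both sides by -14400: (y + 3)²/225 - (x + 1)²/64 = 1
Hyperbola with center (-1, -3).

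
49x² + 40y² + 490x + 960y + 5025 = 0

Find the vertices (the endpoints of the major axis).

(-5, -19) and (-5, -5)

Collect terms: 49(x² + 10x) + 40(y² + 24y) = -5025
49(x + 5)² + 40(y + 12)² = -5025 + 1225 + 5760 = 1960
Divide through by 1960 to get (x + 5)²/40 + (y + 12)²/49 = 1.
Ellipse, center (-5, -12), major axis vertical; a² = 49, b² = 40.
a = 7. Vertices at (h, k ± a).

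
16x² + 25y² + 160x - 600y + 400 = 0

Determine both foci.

Group: 16(x² + 10x) + 25(y² - 24y) = -400
Complete the square: 16(x + 5)² + 25(y - 12)² = -400 + 400 + 3600 = 3600
Dividing both sides by 3600: (x + 5)²/225 + (y - 12)²/144 = 1
Ellipse, center (-5, 12), major axis horizontal; a² = 225, b² = 144.
c² = a² - b² = 225 - 144 = 81, so c = 9.
Foci lie on the horizontal axis through the center: (h ± c, k).

(-14, 12) and (4, 12)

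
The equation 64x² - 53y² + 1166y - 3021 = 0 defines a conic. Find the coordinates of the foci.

(0, 11 - 3√13) and (0, 11 + 3√13)

Rearranging, 64x² -53(y² - 22y) = 3021.
Complete the square in x and y: 64x² -53(y - 11)² = 3021 + 0 - 6413 = -3392
Divide by -3392: (y - 11)²/64 - x²/53 = 1
Hyperbola, center (0, 11), transverse axis vertical; a² = 64, b² = 53.
c² = a² + b² = 64 + 53 = 117, so c = 3√13.
Foci lie on the vertical axis through the center: (h, k ± c).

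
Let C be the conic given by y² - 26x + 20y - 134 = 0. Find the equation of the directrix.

Only y is squared. Complete the square in y: (y + 10)² = 26(x + 9).
Vertex (-9, -10); 4p = 26 so p = 13/2. Opens right.
Directrix is the vertical line x = h − p = -9 − (13/2) = -31/2.

x = -31/2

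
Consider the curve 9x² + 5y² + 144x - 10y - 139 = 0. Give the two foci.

Collect terms: 9(x² + 16x) + 5(y² - 2y) = 139
Completing the square gives 9(x + 8)² + 5(y - 1)² = 139 + 576 + 5 = 720.
Divide by 720: (x + 8)²/80 + (y - 1)²/144 = 1
Ellipse, center (-8, 1), major axis vertical; a² = 144, b² = 80.
c² = a² - b² = 144 - 80 = 64, so c = 8.
Foci lie on the vertical axis through the center: (h, k ± c).

(-8, -7) and (-8, 9)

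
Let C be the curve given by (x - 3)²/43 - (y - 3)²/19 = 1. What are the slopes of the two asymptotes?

Center (3, 3). The positive term is the x-term, so the transverse axis is horizontal; a² = 43, b² = 19.
For a horizontal hyperbola the asymptotes have slope ±b/a.
Here that is ±√19/√43 = ±√817/43.

√817/43 and -√817/43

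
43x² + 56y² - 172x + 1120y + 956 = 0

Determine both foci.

Group the x- and y-terms: 43(x² - 4x) + 56(y² + 20y) = -956
Complete the square: 43(x - 2)² + 56(y + 10)² = -956 + 172 + 5600 = 4816
Dividing both sides by 4816: (x - 2)²/112 + (y + 10)²/86 = 1
Ellipse, center (2, -10), major axis horizontal; a² = 112, b² = 86.
c² = a² - b² = 112 - 86 = 26, so c = √26.
Foci lie on the horizontal axis through the center: (h ± c, k).

(2 - √26, -10) and (2 + √26, -10)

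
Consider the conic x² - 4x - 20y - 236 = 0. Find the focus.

(2, -7)

Only x is squared. Complete the square in x: (x - 2)² = 20(y + 12).
Vertex (2, -12); 4p = 20 so p = 5. Opens up.
Focus is p units from the vertex along the axis: (h, k + p).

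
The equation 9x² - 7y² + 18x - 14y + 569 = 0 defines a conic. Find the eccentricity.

Rearranging, 9(x² + 2x) -7(y² + 2y) = -569.
9(x + 1)² -7(y + 1)² = -569 + 9 - 7 = -567
Divide through by -567 to get (y + 1)²/81 - (x + 1)²/63 = 1.
Hyperbola, center (-1, -1), transverse axis vertical; a² = 81, b² = 63.
c² = a² + b² = 144, so c = 12.
e = c/a = 12/9 = 4/3.

e = 4/3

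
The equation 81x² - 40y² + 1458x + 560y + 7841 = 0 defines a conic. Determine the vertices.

Rearranging, 81(x² + 18x) -40(y² - 14y) = -7841.
Complete the square in x and y: 81(x + 9)² -40(y - 7)² = -7841 + 6561 - 1960 = -3240
Divide through by -3240 to get (y - 7)²/81 - (x + 9)²/40 = 1.
Hyperbola, center (-9, 7), transverse axis vertical; a² = 81, b² = 40.
a = 9. Vertices at (h, k ± a).

(-9, -2) and (-9, 16)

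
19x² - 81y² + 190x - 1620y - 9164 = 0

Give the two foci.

Rearranging, 19(x² + 10x) -81(y² + 20y) = 9164.
19(x + 5)² -81(y + 10)² = 9164 + 475 - 8100 = 1539
Divide through by 1539 to get (x + 5)²/81 - (y + 10)²/19 = 1.
Hyperbola, center (-5, -10), transverse axis horizontal; a² = 81, b² = 19.
c² = a² + b² = 81 + 19 = 100, so c = 10.
Foci lie on the horizontal axis through the center: (h ± c, k).

(-15, -10) and (5, -10)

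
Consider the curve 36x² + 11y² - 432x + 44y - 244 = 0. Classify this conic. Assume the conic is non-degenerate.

No xy term. Coefficients of x² and y² are A = 36, C = 11.
A and C have the same sign but A ≠ C ⇒ ellipse.

ellipse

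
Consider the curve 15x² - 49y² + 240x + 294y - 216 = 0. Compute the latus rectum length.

30/7

Collect terms: 15(x² + 16x) -49(y² - 6y) = 216
15(x + 8)² -49(y - 3)² = 216 + 960 - 441 = 735
Divide through by 735 to get (x + 8)²/49 - (y - 3)²/15 = 1.
Hyperbola, center (-8, 3), transverse axis horizontal; a² = 49, b² = 15.
Latus rectum length = 2b²/a = 2·15/7 = 30/7.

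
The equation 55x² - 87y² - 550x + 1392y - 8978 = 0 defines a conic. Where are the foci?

(5 - √142, 8) and (5 + √142, 8)

Rearranging, 55(x² - 10x) -87(y² - 16y) = 8978.
Complete the square in x and y: 55(x - 5)² -87(y - 8)² = 8978 + 1375 - 5568 = 4785
Dividing both sides by 4785: (x - 5)²/87 - (y - 8)²/55 = 1
Hyperbola, center (5, 8), transverse axis horizontal; a² = 87, b² = 55.
c² = a² + b² = 87 + 55 = 142, so c = √142.
Foci lie on the horizontal axis through the center: (h ± c, k).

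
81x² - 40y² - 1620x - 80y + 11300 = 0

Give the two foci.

Collect terms: 81(x² - 20x) -40(y² + 2y) = -11300
81(x - 10)² -40(y + 1)² = -11300 + 8100 - 40 = -3240
Divide by -3240: (y + 1)²/81 - (x - 10)²/40 = 1
Hyperbola, center (10, -1), transverse axis vertical; a² = 81, b² = 40.
c² = a² + b² = 81 + 40 = 121, so c = 11.
Foci lie on the vertical axis through the center: (h, k ± c).

(10, -12) and (10, 10)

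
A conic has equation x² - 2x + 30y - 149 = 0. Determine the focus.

(1, -5/2)

Only x is squared. Complete the square in x: (x - 1)² = -30(y - 5).
Vertex (1, 5); 4p = -30 so p = -15/2. Opens down.
Focus is p units from the vertex along the axis: (h, k + p).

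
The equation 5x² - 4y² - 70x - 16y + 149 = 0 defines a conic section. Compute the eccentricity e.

e = 3/2

Group: 5(x² - 14x) -4(y² + 4y) = -149
Completing the square gives 5(x - 7)² -4(y + 2)² = -149 + 245 - 16 = 80.
Divide by 80: (x - 7)²/16 - (y + 2)²/20 = 1
Hyperbola, center (7, -2), transverse axis horizontal; a² = 16, b² = 20.
c² = a² + b² = 36, so c = 6.
e = c/a = 6/4 = 3/2.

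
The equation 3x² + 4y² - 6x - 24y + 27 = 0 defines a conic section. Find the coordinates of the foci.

Group the x- and y-terms: 3(x² - 2x) + 4(y² - 6y) = -27
Completing the square gives 3(x - 1)² + 4(y - 3)² = -27 + 3 + 36 = 12.
Divide by 12: (x - 1)²/4 + (y - 3)²/3 = 1
Ellipse, center (1, 3), major axis horizontal; a² = 4, b² = 3.
c² = a² - b² = 4 - 3 = 1, so c = 1.
Foci lie on the horizontal axis through the center: (h ± c, k).

(0, 3) and (2, 3)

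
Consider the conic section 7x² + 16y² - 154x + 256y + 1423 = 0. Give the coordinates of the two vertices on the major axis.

(3, -8) and (19, -8)

Rearranging, 7(x² - 22x) + 16(y² + 16y) = -1423.
Complete the square: 7(x - 11)² + 16(y + 8)² = -1423 + 847 + 1024 = 448
Divide by 448: (x - 11)²/64 + (y + 8)²/28 = 1
Ellipse, center (11, -8), major axis horizontal; a² = 64, b² = 28.
a = 8. Vertices at (h ± a, k).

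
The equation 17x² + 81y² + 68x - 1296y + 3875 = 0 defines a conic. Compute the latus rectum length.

Collect terms: 17(x² + 4x) + 81(y² - 16y) = -3875
Completing the square gives 17(x + 2)² + 81(y - 8)² = -3875 + 68 + 5184 = 1377.
Dividing both sides by 1377: (x + 2)²/81 + (y - 8)²/17 = 1
Ellipse, center (-2, 8), major axis horizontal; a² = 81, b² = 17.
Latus rectum length = 2b²/a = 2·17/9 = 34/9.

34/9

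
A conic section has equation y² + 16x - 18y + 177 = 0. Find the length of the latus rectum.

16

Only y is squared. Complete the square in y: (y - 9)² = -16(x + 6).
Vertex (-6, 9); 4p = -16 so p = -4. Opens left.
Latus rectum length = |4p| = 16.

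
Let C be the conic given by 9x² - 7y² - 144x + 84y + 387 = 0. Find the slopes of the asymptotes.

3√7/7 and -3√7/7

Group the x- and y-terms: 9(x² - 16x) -7(y² - 12y) = -387
9(x - 8)² -7(y - 6)² = -387 + 576 - 252 = -63
Dividing both sides by -63: (y - 6)²/9 - (x - 8)²/7 = 1
Hyperbola, center (8, 6), transverse axis vertical; a² = 9, b² = 7.
For a vertical hyperbola the asymptotes have slope ±a/b.
Here that is ±3/√7 = ±3√7/7.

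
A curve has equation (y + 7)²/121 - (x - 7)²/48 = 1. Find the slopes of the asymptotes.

11√3/12 and -11√3/12

Center (7, -7). The positive term is the y-term, so the transverse axis is vertical; a² = 121, b² = 48.
For a vertical hyperbola the asymptotes have slope ±a/b.
Here that is ±11/4√3 = ±11√3/12.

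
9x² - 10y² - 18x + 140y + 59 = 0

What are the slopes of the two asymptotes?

Group the x- and y-terms: 9(x² - 2x) -10(y² - 14y) = -59
Complete the square: 9(x - 1)² -10(y - 7)² = -59 + 9 - 490 = -540
Dividing both sides by -540: (y - 7)²/54 - (x - 1)²/60 = 1
Hyperbola, center (1, 7), transverse axis vertical; a² = 54, b² = 60.
For a vertical hyperbola the asymptotes have slope ±a/b.
Here that is ±3√6/2√15 = ±3√10/10.

3√10/10 and -3√10/10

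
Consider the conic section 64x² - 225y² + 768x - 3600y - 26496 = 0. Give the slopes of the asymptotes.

8/15 and -8/15

Rearranging, 64(x² + 12x) -225(y² + 16y) = 26496.
64(x + 6)² -225(y + 8)² = 26496 + 2304 - 14400 = 14400
Divide through by 14400 to get (x + 6)²/225 - (y + 8)²/64 = 1.
Hyperbola, center (-6, -8), transverse axis horizontal; a² = 225, b² = 64.
For a horizontal hyperbola the asymptotes have slope ±b/a.
Here that is ±8/15.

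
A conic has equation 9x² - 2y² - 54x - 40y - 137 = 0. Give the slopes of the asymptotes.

Rearranging, 9(x² - 6x) -2(y² + 20y) = 137.
Complete the square: 9(x - 3)² -2(y + 10)² = 137 + 81 - 200 = 18
Dividing both sides by 18: (x - 3)²/2 - (y + 10)²/9 = 1
Hyperbola, center (3, -10), transverse axis horizontal; a² = 2, b² = 9.
For a horizontal hyperbola the asymptotes have slope ±b/a.
Here that is ±3/√2 = ±3√2/2.

3√2/2 and -3√2/2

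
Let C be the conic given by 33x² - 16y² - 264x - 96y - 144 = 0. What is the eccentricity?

e = 7/4

33(x² - 8x) -16(y² + 6y) = 144
Complete the square in x and y: 33(x - 4)² -16(y + 3)² = 144 + 528 - 144 = 528
Dividing both sides by 528: (x - 4)²/16 - (y + 3)²/33 = 1
Hyperbola, center (4, -3), transverse axis horizontal; a² = 16, b² = 33.
c² = a² + b² = 49, so c = 7.
e = c/a = 7/4.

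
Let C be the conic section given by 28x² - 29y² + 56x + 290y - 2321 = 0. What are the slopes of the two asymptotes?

2√203/29 and -2√203/29

Group: 28(x² + 2x) -29(y² - 10y) = 2321
Completing the square gives 28(x + 1)² -29(y - 5)² = 2321 + 28 - 725 = 1624.
Dividing both sides by 1624: (x + 1)²/58 - (y - 5)²/56 = 1
Hyperbola, center (-1, 5), transverse axis horizontal; a² = 58, b² = 56.
For a horizontal hyperbola the asymptotes have slope ±b/a.
Here that is ±2√14/√58 = ±2√203/29.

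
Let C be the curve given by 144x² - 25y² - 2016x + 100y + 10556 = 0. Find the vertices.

Collect terms: 144(x² - 14x) -25(y² - 4y) = -10556
Complete the square in x and y: 144(x - 7)² -25(y - 2)² = -10556 + 7056 - 100 = -3600
Divide by -3600: (y - 2)²/144 - (x - 7)²/25 = 1
Hyperbola, center (7, 2), transverse axis vertical; a² = 144, b² = 25.
a = 12. Vertices at (h, k ± a).

(7, -10) and (7, 14)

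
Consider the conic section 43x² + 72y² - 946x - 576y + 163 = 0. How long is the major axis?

24

Collect terms: 43(x² - 22x) + 72(y² - 8y) = -163
Complete the square: 43(x - 11)² + 72(y - 4)² = -163 + 5203 + 1152 = 6192
Divide through by 6192 to get (x - 11)²/144 + (y - 4)²/86 = 1.
Ellipse, center (11, 4), major axis horizontal; a² = 144, b² = 86.
a² = 144 so a = 12; the major axis has length 2a = 24.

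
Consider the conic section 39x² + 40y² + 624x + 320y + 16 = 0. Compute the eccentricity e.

Collect terms: 39(x² + 16x) + 40(y² + 8y) = -16
Completing the square gives 39(x + 8)² + 40(y + 4)² = -16 + 2496 + 640 = 3120.
Divide by 3120: (x + 8)²/80 + (y + 4)²/78 = 1
Ellipse, center (-8, -4), major axis horizontal; a² = 80, b² = 78.
c² = a² - b² = 2, so c = √2.
e = c/a = √2/4√5 = √10/20.

e = √10/20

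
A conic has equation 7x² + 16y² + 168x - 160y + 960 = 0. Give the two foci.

(-18, 5) and (-6, 5)

7(x² + 24x) + 16(y² - 10y) = -960
7(x + 12)² + 16(y - 5)² = -960 + 1008 + 400 = 448
Dividing both sides by 448: (x + 12)²/64 + (y - 5)²/28 = 1
Ellipse, center (-12, 5), major axis horizontal; a² = 64, b² = 28.
c² = a² - b² = 64 - 28 = 36, so c = 6.
Foci lie on the horizontal axis through the center: (h ± c, k).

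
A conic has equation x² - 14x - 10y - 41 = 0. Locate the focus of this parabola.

Only x is squared. Complete the square in x: (x - 7)² = 10(y + 9).
Vertex (7, -9); 4p = 10 so p = 5/2. Opens up.
Focus is p units from the vertex along the axis: (h, k + p).

(7, -13/2)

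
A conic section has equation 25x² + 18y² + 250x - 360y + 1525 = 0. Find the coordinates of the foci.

(-5, 10 - √14) and (-5, 10 + √14)

25(x² + 10x) + 18(y² - 20y) = -1525
25(x + 5)² + 18(y - 10)² = -1525 + 625 + 1800 = 900
Divide through by 900 to get (x + 5)²/36 + (y - 10)²/50 = 1.
Ellipse, center (-5, 10), major axis vertical; a² = 50, b² = 36.
c² = a² - b² = 50 - 36 = 14, so c = √14.
Foci lie on the vertical axis through the center: (h, k ± c).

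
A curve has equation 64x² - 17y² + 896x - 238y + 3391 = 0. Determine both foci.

(-7, -16) and (-7, 2)

64(x² + 14x) -17(y² + 14y) = -3391
Completing the square gives 64(x + 7)² -17(y + 7)² = -3391 + 3136 - 833 = -1088.
Divide by -1088: (y + 7)²/64 - (x + 7)²/17 = 1
Hyperbola, center (-7, -7), transverse axis vertical; a² = 64, b² = 17.
c² = a² + b² = 64 + 17 = 81, so c = 9.
Foci lie on the vertical axis through the center: (h, k ± c).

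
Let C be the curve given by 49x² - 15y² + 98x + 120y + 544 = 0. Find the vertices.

(-1, -3) and (-1, 11)

Rearranging, 49(x² + 2x) -15(y² - 8y) = -544.
49(x + 1)² -15(y - 4)² = -544 + 49 - 240 = -735
Divide by -735: (y - 4)²/49 - (x + 1)²/15 = 1
Hyperbola, center (-1, 4), transverse axis vertical; a² = 49, b² = 15.
a = 7. Vertices at (h, k ± a).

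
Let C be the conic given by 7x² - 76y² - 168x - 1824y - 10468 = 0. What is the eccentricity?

7(x² - 24x) -76(y² + 24y) = 10468
Completing the square gives 7(x - 12)² -76(y + 12)² = 10468 + 1008 - 10944 = 532.
Divide through by 532 to get (x - 12)²/76 - (y + 12)²/7 = 1.
Hyperbola, center (12, -12), transverse axis horizontal; a² = 76, b² = 7.
c² = a² + b² = 83, so c = √83.
e = c/a = √83/2√19 = √1577/38.

e = √1577/38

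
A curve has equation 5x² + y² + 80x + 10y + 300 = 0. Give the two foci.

Group the x- and y-terms: 5(x² + 16x) + (y² + 10y) = -300
Complete the square in x and y: 5(x + 8)² + (y + 5)² = -300 + 320 + 25 = 45
Divide through by 45 to get (x + 8)²/9 + (y + 5)²/45 = 1.
Ellipse, center (-8, -5), major axis vertical; a² = 45, b² = 9.
c² = a² - b² = 45 - 9 = 36, so c = 6.
Foci lie on the vertical axis through the center: (h, k ± c).

(-8, -11) and (-8, 1)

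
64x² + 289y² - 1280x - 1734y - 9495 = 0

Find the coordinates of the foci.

Collect terms: 64(x² - 20x) + 289(y² - 6y) = 9495
Complete the square: 64(x - 10)² + 289(y - 3)² = 9495 + 6400 + 2601 = 18496
Divide by 18496: (x - 10)²/289 + (y - 3)²/64 = 1
Ellipse, center (10, 3), major axis horizontal; a² = 289, b² = 64.
c² = a² - b² = 289 - 64 = 225, so c = 15.
Foci lie on the horizontal axis through the center: (h ± c, k).

(-5, 3) and (25, 3)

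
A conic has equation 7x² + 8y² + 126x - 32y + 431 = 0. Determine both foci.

(-9 - √3, 2) and (-9 + √3, 2)

7(x² + 18x) + 8(y² - 4y) = -431
7(x + 9)² + 8(y - 2)² = -431 + 567 + 32 = 168
Divide by 168: (x + 9)²/24 + (y - 2)²/21 = 1
Ellipse, center (-9, 2), major axis horizontal; a² = 24, b² = 21.
c² = a² - b² = 24 - 21 = 3, so c = √3.
Foci lie on the horizontal axis through the center: (h ± c, k).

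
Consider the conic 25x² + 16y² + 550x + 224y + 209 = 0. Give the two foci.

(-11, -16) and (-11, 2)

Collect terms: 25(x² + 22x) + 16(y² + 14y) = -209
Complete the square: 25(x + 11)² + 16(y + 7)² = -209 + 3025 + 784 = 3600
Divide through by 3600 to get (x + 11)²/144 + (y + 7)²/225 = 1.
Ellipse, center (-11, -7), major axis vertical; a² = 225, b² = 144.
c² = a² - b² = 225 - 144 = 81, so c = 9.
Foci lie on the vertical axis through the center: (h, k ± c).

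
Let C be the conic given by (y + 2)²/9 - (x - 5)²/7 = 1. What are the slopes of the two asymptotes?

Center (5, -2). The positive term is the y-term, so the transverse axis is vertical; a² = 9, b² = 7.
For a vertical hyperbola the asymptotes have slope ±a/b.
Here that is ±3/√7 = ±3√7/7.

3√7/7 and -3√7/7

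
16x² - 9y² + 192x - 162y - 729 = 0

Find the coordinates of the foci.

Group the x- and y-terms: 16(x² + 12x) -9(y² + 18y) = 729
Complete the square: 16(x + 6)² -9(y + 9)² = 729 + 576 - 729 = 576
Divide through by 576 to get (x + 6)²/36 - (y + 9)²/64 = 1.
Hyperbola, center (-6, -9), transverse axis horizontal; a² = 36, b² = 64.
c² = a² + b² = 36 + 64 = 100, so c = 10.
Foci lie on the horizontal axis through the center: (h ± c, k).

(-16, -9) and (4, -9)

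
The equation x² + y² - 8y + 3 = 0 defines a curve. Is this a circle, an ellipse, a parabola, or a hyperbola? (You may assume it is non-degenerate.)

circle

No xy term. Coefficients of x² and y² are A = 1, C = 1.
A = C (same sign) ⇒ circle.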